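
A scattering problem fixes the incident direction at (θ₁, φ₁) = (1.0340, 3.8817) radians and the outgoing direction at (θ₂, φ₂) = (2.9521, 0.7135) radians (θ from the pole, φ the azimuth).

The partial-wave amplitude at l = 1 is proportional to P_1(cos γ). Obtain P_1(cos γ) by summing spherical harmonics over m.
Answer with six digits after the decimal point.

-0.664042

Summing Y*_{l m}(θ₁,φ₁)·Y_{l m}(θ₂,φ₂) over m ∈ [−1, 1]; prefactor 4π/(2·1+1) = 4.188790:
  [-1]  conj(Y_{1,-1})(Ω₁) = -0.219230-0.200220i ; Y_{1,-1}(Ω₂) = +0.049204-0.042592i ; Δ = -0.019315-0.000514i
  [+0]  conj(Y_{1,0})(Ω₁) = +0.249864-0.000000i ; Y_{1,0}(Ω₂) = -0.479856+0.000000i ; Δ = -0.119899+0.000000i
  [+1]  conj(Y_{1,1})(Ω₁) = +0.219230-0.200220i ; Y_{1,1}(Ω₂) = -0.049204-0.042592i ; Δ = -0.019315+0.000514i
Total Σ_m = -0.158528+0.000000i. Multiply by 4.188790: -0.664042+0.000000i. P_1(cos γ) = -0.664042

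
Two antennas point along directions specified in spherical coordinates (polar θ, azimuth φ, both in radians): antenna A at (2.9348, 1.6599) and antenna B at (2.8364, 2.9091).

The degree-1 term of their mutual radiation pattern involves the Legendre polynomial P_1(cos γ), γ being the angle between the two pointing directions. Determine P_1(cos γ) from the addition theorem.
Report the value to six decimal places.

0.952969

Addition theorem: P_1(cos γ) = (4π/3) Σ_m Y*_{lm}(Ω₁) Y_{lm}(Ω₂), m = −1…1:
  m=-1: Y*=(-0.006312, 0.070656)  Y=(-0.101020, -0.023919)  product (0.002328, -0.006987)
  m=+0: Y*=(-0.478193, -0.000000)  Y=(-0.466024, 0.000000)  product (0.222849, 0.000000)
  m=+1: Y*=(0.006312, 0.070656)  Y=(0.101020, -0.023919)  product (0.002328, 0.006987)
Total Σ_m = (0.227504, 0.000000). Multiply by 4.188790: (0.952969, 0.000000). P_1(cos γ) = 0.952969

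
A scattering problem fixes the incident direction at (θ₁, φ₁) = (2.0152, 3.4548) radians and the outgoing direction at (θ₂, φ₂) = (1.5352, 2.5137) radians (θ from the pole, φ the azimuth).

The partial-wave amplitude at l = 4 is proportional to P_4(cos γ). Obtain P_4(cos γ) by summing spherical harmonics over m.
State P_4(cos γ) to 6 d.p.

-0.313395

Addition theorem: P_4(cos γ) = (4π/9) Σ_m Y*_{lm}(Ω₁) Y_{lm}(Ω₂), m = −4…4:
  m=-4: Y*=(0.091935, 0.279323)  Y=(-0.356668, 0.260064)  product (-0.105432, -0.075717)
  m=-3: Y*=(0.233706, 0.319744)  Y=(0.013685, -0.042302)  product (0.016724, -0.005511)
  m=-2: Y*=(0.064909, 0.046971)  Y=(-0.102595, -0.314843)  product (0.008129, -0.025255)
  m=-1: Y*=(-0.298070, -0.096535)  Y=(0.040729, 0.029565)  product (-0.009286, -0.012744)
  m=+0: Y*=(-0.142730, -0.000000)  Y=(0.313343, 0.000000)  product (-0.044723, -0.000000)
  m=+1: Y*=(0.298070, -0.096535)  Y=(-0.040729, 0.029565)  product (-0.009286, 0.012744)
  m=+2: Y*=(0.064909, -0.046971)  Y=(-0.102595, 0.314843)  product (0.008129, 0.025255)
  m=+3: Y*=(-0.233706, 0.319744)  Y=(-0.013685, -0.042302)  product (0.016724, 0.005511)
  m=+4: Y*=(0.091935, -0.279323)  Y=(-0.356668, -0.260064)  product (-0.105432, 0.075717)
Total Σ_m = (-0.224453, 0.000000). Multiply by 1.396263: (-0.313395, 0.000000). P_4(cos γ) = -0.313395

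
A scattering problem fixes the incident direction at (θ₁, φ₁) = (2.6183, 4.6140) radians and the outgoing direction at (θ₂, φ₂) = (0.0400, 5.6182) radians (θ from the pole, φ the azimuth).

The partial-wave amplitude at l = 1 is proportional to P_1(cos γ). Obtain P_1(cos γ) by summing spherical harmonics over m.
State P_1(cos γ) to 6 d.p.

Addition theorem: P_1(cos γ) = (4π/3) Σ_m Y*_{lm}(Ω₁) Y_{lm}(Ω₂), m = −1…1:
  term(m=-1) = 0.00128 - 0.00201j   from Y*(Ω₁)=-0.01696 - 0.17182j, Y(Ω₂)=0.01087 + 0.00853j
  term(m=+0) = -0.20662 + 0.00000j   from Y*(Ω₁)=-0.42322 + 0.00000j, Y(Ω₂)=0.48821 + 0.00000j
  term(m=+1) = 0.00128 + 0.00201j   from Y*(Ω₁)=0.01696 - 0.17182j, Y(Ω₂)=-0.01087 + 0.00853j
Accumulated sum -0.20406 + 0.00000j; after 4π/(2l+1) scaling, -0.85476 + 0.00000j ⇒ P_1 = -0.854759

-0.854759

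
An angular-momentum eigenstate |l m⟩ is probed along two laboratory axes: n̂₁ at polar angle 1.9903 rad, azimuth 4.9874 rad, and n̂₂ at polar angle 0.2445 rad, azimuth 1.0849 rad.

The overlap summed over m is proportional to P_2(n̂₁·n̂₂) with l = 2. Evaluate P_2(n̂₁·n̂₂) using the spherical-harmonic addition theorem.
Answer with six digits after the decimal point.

Summing Y*_{l m}(θ₁,φ₁)·Y_{l m}(θ₂,φ₂) over m ∈ [−2, 2]; prefactor 4π/(2·2+1) = 2.513274:
  m=-2: (-0.274673, -0.168412) × (-0.012762, -0.018694) = (0.000357, 0.007284)  (running Σ = (0.000357, 0.007284))
  m=-1: (-0.078040, 0.276581) × (0.084737, -0.160448) = (0.037764, 0.035958)  (running Σ = (0.038121, 0.043242))
  m=0: (-0.158422, -0.000000) × (0.575339, 0.000000) = (-0.091146, -0.000000)  (running Σ = (-0.053025, 0.043242))
  m=1: (0.078040, 0.276581) × (-0.084737, -0.160448) = (0.037764, -0.035958)  (running Σ = (-0.015261, 0.007284))
  m=2: (-0.274673, 0.168412) × (-0.012762, 0.018694) = (0.000357, -0.007284)  (running Σ = (-0.014904, 0.000000))
Total Σ_m = (-0.014904, 0.000000). Multiply by 2.513274: (-0.037458, 0.000000). P_2(cos γ) = -0.037458

-0.037458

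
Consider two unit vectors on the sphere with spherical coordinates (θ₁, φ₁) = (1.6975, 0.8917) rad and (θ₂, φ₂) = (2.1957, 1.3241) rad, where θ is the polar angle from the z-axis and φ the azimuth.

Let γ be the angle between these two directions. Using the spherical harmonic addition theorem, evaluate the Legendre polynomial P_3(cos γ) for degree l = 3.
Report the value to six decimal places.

Expand P_3 via completeness: Σ_{m} conj(Y_{3,m}) at Ω₁ times Y_{3,m} at Ω₂ —
  m=-3: Y*=-0.363754+0.183173i  Y=-0.150090+0.164346i  product +0.024492-0.087274i
  m=-2: Y*=+0.026815-0.124220i  Y=+0.346354+0.186253i  product +0.032424-0.038030i
  m=-1: Y*=-0.185282-0.229546i  Y=+0.045524-0.180775i  product -0.049931+0.023045i
  m=+0: Y*=+0.137704-0.000000i  Y=+0.281357+0.000000i  product +0.038744+0.000000i
  m=+1: Y*=+0.185282-0.229546i  Y=-0.045524-0.180775i  product -0.049931-0.023045i
  m=+2: Y*=+0.026815+0.124220i  Y=+0.346354-0.186253i  product +0.032424+0.038030i
  m=+3: Y*=+0.363754+0.183173i  Y=+0.150090+0.164346i  product +0.024492+0.087274i
Accumulated sum +0.052713-0.000000i; after 4π/(2l+1) scaling, +0.094631-0.000000i ⇒ P_3 = 0.094631

0.094631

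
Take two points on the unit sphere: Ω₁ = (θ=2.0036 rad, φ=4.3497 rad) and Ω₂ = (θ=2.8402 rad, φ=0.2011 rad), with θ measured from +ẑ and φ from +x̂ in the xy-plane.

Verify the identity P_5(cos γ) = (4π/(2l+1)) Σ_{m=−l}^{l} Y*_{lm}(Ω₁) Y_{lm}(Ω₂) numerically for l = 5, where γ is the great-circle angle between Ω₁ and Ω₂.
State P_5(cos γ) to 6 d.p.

0.342020

Summing Y*_{l m}(θ₁,φ₁)·Y_{l m}(θ₂,φ₂) over m ∈ [−5, 5]; prefactor 4π/(2·5+1) = 1.142397:
  term(m=-5) = -0.000097+0.000290i   from Y*(Ω₁)=-0.277756+0.068752i, Y(Ω₂)=+0.000573-0.000903i
  term(m=-4) = -0.002876-0.003525i   from Y*(Ω₁)=-0.050063+0.415049i, Y(Ω₂)=-0.007548+0.007840i
  term(m=-3) = +0.009772-0.001184i   from Y*(Ω₁)=+0.133686+0.070063i, Y(Ω₂)=+0.053705-0.037002i
  term(m=-2) = +0.029366-0.061859i   from Y*(Ω₁)=-0.206997+0.183530i, Y(Ω₂)=-0.227771+0.096891i
  term(m=-1) = +0.068398+0.108183i   from Y*(Ω₁)=+0.083856+0.220979i, Y(Ω₂)=+0.530610-0.108168i
  term(m=+0) = +0.090264+0.000000i   from Y*(Ω₁)=-0.227388-0.000000i, Y(Ω₂)=-0.396959+0.000000i
  term(m=+1) = +0.068398-0.108183i   from Y*(Ω₁)=-0.083856+0.220979i, Y(Ω₂)=-0.530610-0.108168i
  term(m=+2) = +0.029366+0.061859i   from Y*(Ω₁)=-0.206997-0.183530i, Y(Ω₂)=-0.227771-0.096891i
  term(m=+3) = +0.009772+0.001184i   from Y*(Ω₁)=-0.133686+0.070063i, Y(Ω₂)=-0.053705-0.037002i
  term(m=+4) = -0.002876+0.003525i   from Y*(Ω₁)=-0.050063-0.415049i, Y(Ω₂)=-0.007548-0.007840i
  term(m=+5) = -0.000097-0.000290i   from Y*(Ω₁)=+0.277756+0.068752i, Y(Ω₂)=-0.000573-0.000903i
Total Σ_m = +0.299388-0.000000i. Multiply by 1.142397: +0.342020-0.000000i. P_5(cos γ) = 0.342020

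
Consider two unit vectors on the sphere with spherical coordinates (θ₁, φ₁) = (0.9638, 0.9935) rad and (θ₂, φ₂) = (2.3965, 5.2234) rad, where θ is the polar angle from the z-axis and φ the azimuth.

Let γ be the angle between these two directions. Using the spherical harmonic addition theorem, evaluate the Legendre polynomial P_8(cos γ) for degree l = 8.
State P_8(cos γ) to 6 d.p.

Expand P_8 via completeness: Σ_{m} conj(Y_{8,m}) at Ω₁ times Y_{8,m} at Ω₂ —
  [-8]  conj(Y_{8,-8})(Ω₁) = (-0.010024, 0.106301) ; Y_{8,-8}(Ω₂) = (-0.013459, 0.018682) ; Δ = (-0.001851, -0.001618)
  [-7]  conj(Y_{8,-7})(Ω₁) = (0.232235, 0.184487) ; Y_{8,-7}(Ω₂) = (-0.042119, -0.090524) ; Δ = (0.006919, -0.028793)
  [-6]  conj(Y_{8,-6})(Ω₁) = (0.425421, -0.142013) ; Y_{8,-6}(Ω₂) = (0.259095, 0.019606) ; Δ = (0.113009, -0.028454)
  [-5]  conj(Y_{8,-5})(Ω₁) = (0.082279, -0.315497) ; Y_{8,-5}(Ω₂) = (-0.241967, 0.364106) ; Δ = (0.094965, 0.106298)
  [-4]  conj(Y_{8,-4})(Ω₁) = (0.059956, 0.065876) ; Y_{8,-4}(Ω₂) = (-0.193107, -0.377119) ; Δ = (0.013265, -0.035332)
  [-3]  conj(Y_{8,-3})(Ω₁) = (0.362666, -0.058933) ; Y_{8,-3}(Ω₂) = (0.067321, 0.002543) ; Δ = (0.024565, -0.003045)
  [-2]  conj(Y_{8,-2})(Ω₁) = (0.041851, -0.094680) ; Y_{8,-2}(Ω₂) = (0.182591, -0.298634) ; Δ = (-0.020633, -0.029786)
  [-1]  conj(Y_{8,-1})(Ω₁) = (0.175954, 0.270153) ; Y_{8,-1}(Ω₂) = (0.120713, 0.215295) ; Δ = (-0.036923, 0.070493)
  [+0]  conj(Y_{8,0})(Ω₁) = (0.154842, -0.000000) ; Y_{8,0}(Ω₂) = (0.282068, 0.000000) ; Δ = (0.043676, 0.000000)
  [+1]  conj(Y_{8,1})(Ω₁) = (-0.175954, 0.270153) ; Y_{8,1}(Ω₂) = (-0.120713, 0.215295) ; Δ = (-0.036923, -0.070493)
  [+2]  conj(Y_{8,2})(Ω₁) = (0.041851, 0.094680) ; Y_{8,2}(Ω₂) = (0.182591, 0.298634) ; Δ = (-0.020633, 0.029786)
  [+3]  conj(Y_{8,3})(Ω₁) = (-0.362666, -0.058933) ; Y_{8,3}(Ω₂) = (-0.067321, 0.002543) ; Δ = (0.024565, 0.003045)
  [+4]  conj(Y_{8,4})(Ω₁) = (0.059956, -0.065876) ; Y_{8,4}(Ω₂) = (-0.193107, 0.377119) ; Δ = (0.013265, 0.035332)
  [+5]  conj(Y_{8,5})(Ω₁) = (-0.082279, -0.315497) ; Y_{8,5}(Ω₂) = (0.241967, 0.364106) ; Δ = (0.094965, -0.106298)
  [+6]  conj(Y_{8,6})(Ω₁) = (0.425421, 0.142013) ; Y_{8,6}(Ω₂) = (0.259095, -0.019606) ; Δ = (0.113009, 0.028454)
  [+7]  conj(Y_{8,7})(Ω₁) = (-0.232235, 0.184487) ; Y_{8,7}(Ω₂) = (0.042119, -0.090524) ; Δ = (0.006919, 0.028793)
  [+8]  conj(Y_{8,8})(Ω₁) = (-0.010024, -0.106301) ; Y_{8,8}(Ω₂) = (-0.013459, -0.018682) ; Δ = (-0.001851, 0.001618)
Total Σ_m = (0.430308, -0.000000). Multiply by 0.739198: (0.318083, -0.000000). P_8(cos γ) = 0.318083

0.318083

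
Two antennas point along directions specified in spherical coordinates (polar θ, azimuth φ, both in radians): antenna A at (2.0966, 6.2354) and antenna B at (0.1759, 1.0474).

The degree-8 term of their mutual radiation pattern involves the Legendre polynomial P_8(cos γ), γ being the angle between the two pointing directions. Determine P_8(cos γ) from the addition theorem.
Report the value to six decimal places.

Summing Y*_{l m}(θ₁,φ₁)·Y_{l m}(θ₂,φ₂) over m ∈ [−8, 8]; prefactor 4π/(2·8+1) = 0.739198:
  m=-8: Y*=+0.149776-0.060219i  Y=-0.000000-0.000000i  product -0.000000-0.000000i
  m=-7: Y*=-0.353936+0.123013i  Y=+0.000005-0.000009i  product -0.000001+0.000004i
  m=-6: Y*=+0.420015-0.123835i  Y=+0.000146-0.000000i  product +0.000061-0.000018i
  m=-5: Y*=-0.149458+0.036405i  Y=+0.000759+0.001312i  product -0.000161-0.000168i
  m=-4: Y*=-0.264837+0.051247i  Y=-0.005841+0.010136i  product +0.001027-0.002984i
  m=-3: Y*=+0.301747-0.043556i  Y=-0.066567+0.000040i  product -0.020084+0.002912i
  m=-2: Y*=+0.125957-0.012075i  Y=-0.132818-0.229832i  product -0.019505-0.027345i
  m=-1: Y*=-0.330762+0.015818i  Y=+0.324582-0.562456i  product -0.098463+0.191173i
  m=+0: Y*=-0.079473-0.000000i  Y=+0.599441+0.000000i  product -0.047639-0.000000i
  m=+1: Y*=+0.330762+0.015818i  Y=-0.324582-0.562456i  product -0.098463-0.191173i
  m=+2: Y*=+0.125957+0.012075i  Y=-0.132818+0.229832i  product -0.019505+0.027345i
  m=+3: Y*=-0.301747-0.043556i  Y=+0.066567+0.000040i  product -0.020084-0.002912i
  m=+4: Y*=-0.264837-0.051247i  Y=-0.005841-0.010136i  product +0.001027+0.002984i
  m=+5: Y*=+0.149458+0.036405i  Y=-0.000759+0.001312i  product -0.000161+0.000168i
  m=+6: Y*=+0.420015+0.123835i  Y=+0.000146+0.000000i  product +0.000061+0.000018i
  m=+7: Y*=+0.353936+0.123013i  Y=-0.000005-0.000009i  product -0.000001-0.000004i
  m=+8: Y*=+0.149776+0.060219i  Y=-0.000000+0.000000i  product -0.000000+0.000000i
Accumulated sum -0.321889-0.000000i; after 4π/(2l+1) scaling, -0.237940-0.000000i ⇒ P_8 = -0.237940

-0.237940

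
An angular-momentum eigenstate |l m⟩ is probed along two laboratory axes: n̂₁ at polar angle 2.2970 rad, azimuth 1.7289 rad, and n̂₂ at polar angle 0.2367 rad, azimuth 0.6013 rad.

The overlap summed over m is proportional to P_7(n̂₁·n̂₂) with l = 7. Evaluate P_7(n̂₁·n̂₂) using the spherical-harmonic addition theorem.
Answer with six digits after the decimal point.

-0.317382

Term-by-term m-sum for l=7 (normalisation 4π/15 = 0.837758):
  m=-7: 0.05842 - 0.02924j × -0.00001 + 0.00002j = -0.00000 + 0.00000j  (running Σ = -0.00000 + 0.00000j)
  m=-6: 0.12652 + 0.17640j × -0.00027 + 0.00014j = -0.00006 - 0.00003j  (running Σ = -0.00006 - 0.00003j)
  m=-5: -0.28839 + 0.28546j × -0.00291 - 0.00040j = 0.00095 - 0.00072j  (running Σ = 0.00089 - 0.00075j)
  m=-4: -0.33566 - 0.24598j × -0.01484 - 0.01345j = 0.00167 + 0.00817j  (running Σ = 0.00257 + 0.00742j)
  m=-3: 0.03594 - 0.07000j × -0.02252 - 0.09485j = -0.00745 - 0.00183j  (running Σ = -0.00488 + 0.00559j)
  m=-2: -0.31466 - 0.10295j × 0.11666 - 0.30240j = -0.06784 + 0.08314j  (running Σ = -0.07273 + 0.08873j)
  m=-1: 0.03712 - 0.23282j × 0.52577 - 0.36070j = -0.06446 - 0.13580j  (running Σ = -0.13719 - 0.04707j)
  m=0: -0.26915 + 0.00000j × 0.38814 + 0.00000j = -0.10447 + 0.00000j  (running Σ = -0.24166 - 0.04707j)
  m=1: -0.03712 - 0.23282j × -0.52577 - 0.36070j = -0.06446 + 0.13580j  (running Σ = -0.30612 + 0.08873j)
  m=2: -0.31466 + 0.10295j × 0.11666 + 0.30240j = -0.06784 - 0.08314j  (running Σ = -0.37396 + 0.00559j)
  m=3: -0.03594 - 0.07000j × 0.02252 - 0.09485j = -0.00745 + 0.00183j  (running Σ = -0.38141 + 0.00742j)
  m=4: -0.33566 + 0.24598j × -0.01484 + 0.01345j = 0.00167 - 0.00817j  (running Σ = -0.37974 - 0.00075j)
  m=5: 0.28839 + 0.28546j × 0.00291 - 0.00040j = 0.00095 + 0.00072j  (running Σ = -0.37879 - 0.00003j)
  m=6: 0.12652 - 0.17640j × -0.00027 - 0.00014j = -0.00006 + 0.00003j  (running Σ = -0.37885 + 0.00000j)
  m=7: -0.05842 - 0.02924j × 0.00001 + 0.00002j = -0.00000 - 0.00000j  (running Σ = -0.37885 - 0.00000j)
Accumulated sum -0.37885 - 0.00000j; after 4π/(2l+1) scaling, -0.31738 - 0.00000j ⇒ P_7 = -0.317382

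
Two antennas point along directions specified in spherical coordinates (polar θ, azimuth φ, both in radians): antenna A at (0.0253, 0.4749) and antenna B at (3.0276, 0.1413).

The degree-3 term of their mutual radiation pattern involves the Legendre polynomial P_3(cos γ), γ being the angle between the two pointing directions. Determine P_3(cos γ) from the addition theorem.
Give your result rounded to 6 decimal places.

Summing Y*_{l m}(θ₁,φ₁)·Y_{l m}(θ₂,φ₂) over m ∈ [−3, 3]; prefactor 4π/(2·3+1) = 1.795196:
  m=-3: (0.000001, 0.000007) × (0.000560, -0.000253) = (0.000000, 0.000000)  (running Σ = (0.000000, 0.000000))
  m=-2: (0.000380, 0.000532) × (-0.012616, 0.003663) = (-0.000007, -0.000005)  (running Σ = (-0.000007, -0.000005))
  m=-1: (0.029060, 0.014941) × (0.143222, -0.020373) = (0.004466, 0.001548)  (running Σ = (0.004460, 0.001543))
  m=0: (0.744920, -0.000000) × (-0.717524, 0.000000) = (-0.534498, 0.000000)  (running Σ = (-0.530039, 0.001543))
  m=1: (-0.029060, 0.014941) × (-0.143222, -0.020373) = (0.004466, -0.001548)  (running Σ = (-0.525572, -0.000005))
  m=2: (0.000380, -0.000532) × (-0.012616, -0.003663) = (-0.000007, 0.000005)  (running Σ = (-0.525579, 0.000000))
  m=3: (-0.000001, 0.000007) × (-0.000560, -0.000253) = (0.000000, -0.000000)  (running Σ = (-0.525579, -0.000000))
Accumulated sum (-0.525579, -0.000000); after 4π/(2l+1) scaling, (-0.943517, -0.000000) ⇒ P_3 = -0.943517

-0.943517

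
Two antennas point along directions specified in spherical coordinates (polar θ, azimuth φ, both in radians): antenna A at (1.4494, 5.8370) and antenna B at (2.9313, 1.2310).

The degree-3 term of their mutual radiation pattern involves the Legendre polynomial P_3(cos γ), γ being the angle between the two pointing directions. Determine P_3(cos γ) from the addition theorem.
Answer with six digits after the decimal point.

Addition theorem: P_3(cos γ) = (4π/7) Σ_m Y*_{lm}(Ω₁) Y_{lm}(Ω₂), m = −3…3:
  m=-3: Y*=0.09392 - 0.39712j  Y=-0.00323 + 0.00199j  product 0.00049 + 0.00147j
  m=-2: Y*=0.07653 - 0.09494j  Y=0.03388 + 0.02737j  product 0.00519 - 0.00112j
  m=-1: Y*=-0.26818 + 0.12828j  Y=0.08504 - 0.24056j  product 0.00805 + 0.07542j
  m=+0: Y*=-0.13226 + 0.00000j  Y=-0.65040 + 0.00000j  product 0.08602 + 0.00000j
  m=+1: Y*=0.26818 + 0.12828j  Y=-0.08504 - 0.24056j  product 0.00805 - 0.07542j
  m=+2: Y*=0.07653 + 0.09494j  Y=0.03388 - 0.02737j  product 0.00519 + 0.00112j
  m=+3: Y*=-0.09392 - 0.39712j  Y=0.00323 + 0.00199j  product 0.00049 - 0.00147j
Accumulated sum 0.11348 + 0.00000j; after 4π/(2l+1) scaling, 0.20373 + 0.00000j ⇒ P_3 = 0.203727

0.203727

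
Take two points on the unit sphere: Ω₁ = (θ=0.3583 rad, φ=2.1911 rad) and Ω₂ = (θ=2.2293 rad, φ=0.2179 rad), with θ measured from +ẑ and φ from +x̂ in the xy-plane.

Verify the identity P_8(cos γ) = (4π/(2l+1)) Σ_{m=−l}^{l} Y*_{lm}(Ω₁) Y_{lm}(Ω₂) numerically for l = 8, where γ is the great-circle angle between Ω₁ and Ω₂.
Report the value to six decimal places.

0.317655

Addition theorem: P_8(cos γ) = (4π/17) Σ_m Y*_{lm}(Ω₁) Y_{lm}(Ω₂), m = −8…8:
  m=-8: (0.000029, -0.000114) × (-0.013539, -0.077749) = (-0.000009, -0.000001)  (running Σ = (-0.000009, -0.000001))
  m=-7: (-0.001174, 0.000456) × (-0.011108, 0.243988) = (-0.000098, -0.000291)  (running Σ = (-0.000107, -0.000292))
  m=-6: (0.007117, 0.004665) × (0.110754, -0.410714) = (0.002704, -0.002406)  (running Σ = (0.002597, -0.002699))
  m=-5: (-0.001643, -0.040982) × (-0.186560, 0.357216) = (0.014946, 0.007059)  (running Σ = (0.017543, 0.004360))
  m=-4: (-0.113917, 0.088481) × (0.032241, -0.038340) = (-0.000280, 0.007220)  (running Σ = (0.017262, 0.011580))
  m=-3: (0.344620, 0.102882) × (0.266049, -0.203809) = (0.112654, -0.042865)  (running Σ = (0.129916, -0.031285))
  m=-2: (-0.185390, -0.540913) × (-0.216907, 0.101005) = (0.094847, 0.098602)  (running Σ = (0.224763, 0.067318))
  m=-1: (-0.221363, 0.309872) × (-0.231316, 0.051217) = (0.035334, -0.083016)  (running Σ = (0.260097, -0.015698))
  m=0: (-0.324101, -0.000000) × (0.279130, 0.000000) = (-0.090466, -0.000000)  (running Σ = (0.169631, -0.015698))
  m=1: (0.221363, 0.309872) × (0.231316, 0.051217) = (0.035334, 0.083016)  (running Σ = (0.204965, 0.067318))
  m=2: (-0.185390, 0.540913) × (-0.216907, -0.101005) = (0.094847, -0.098602)  (running Σ = (0.299812, -0.031285))
  m=3: (-0.344620, 0.102882) × (-0.266049, -0.203809) = (0.112654, 0.042865)  (running Σ = (0.412466, 0.011580))
  m=4: (-0.113917, -0.088481) × (0.032241, 0.038340) = (-0.000280, -0.007220)  (running Σ = (0.412186, 0.004360))
  m=5: (0.001643, -0.040982) × (0.186560, 0.357216) = (0.014946, -0.007059)  (running Σ = (0.427132, -0.002699))
  m=6: (0.007117, -0.004665) × (0.110754, 0.410714) = (0.002704, 0.002406)  (running Σ = (0.429836, -0.000292))
  m=7: (0.001174, 0.000456) × (0.011108, 0.243988) = (-0.000098, 0.000291)  (running Σ = (0.429738, -0.000001))
  m=8: (0.000029, 0.000114) × (-0.013539, 0.077749) = (-0.000009, 0.000001)  (running Σ = (0.429729, 0.000000))
Accumulated sum (0.429729, 0.000000); after 4π/(2l+1) scaling, (0.317655, 0.000000) ⇒ P_8 = 0.317655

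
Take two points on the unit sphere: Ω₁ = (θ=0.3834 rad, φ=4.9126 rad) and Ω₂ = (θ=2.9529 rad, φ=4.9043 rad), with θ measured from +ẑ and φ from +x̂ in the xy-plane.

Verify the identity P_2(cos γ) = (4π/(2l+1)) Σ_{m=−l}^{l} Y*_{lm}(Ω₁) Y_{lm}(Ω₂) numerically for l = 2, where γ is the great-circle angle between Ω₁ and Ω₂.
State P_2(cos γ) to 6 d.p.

0.560347

Summing Y*_{l m}(θ₁,φ₁)·Y_{l m}(θ₂,φ₂) over m ∈ [−2, 2]; prefactor 4π/(2·2+1) = 2.513274:
  m=-2: -0.049777-0.021070i × -0.012602+0.005089i = +0.000735+0.000012i  (running Σ = +0.000735+0.000012i)
  m=-1: +0.053301-0.262657i × -0.027149-0.139725i = -0.038147-0.000317i  (running Σ = -0.037412-0.000304i)
  m=0: +0.498382-0.000000i × +0.597493+0.000000i = +0.297780+0.000000i  (running Σ = +0.260367-0.000304i)
  m=1: -0.053301-0.262657i × +0.027149-0.139725i = -0.038147+0.000317i  (running Σ = +0.222220+0.000012i)
  m=2: -0.049777+0.021070i × -0.012602-0.005089i = +0.000735-0.000012i  (running Σ = +0.222955+0.000000i)
Total Σ_m = +0.222955+0.000000i. Multiply by 2.513274: +0.560347+0.000000i. P_2(cos γ) = 0.560347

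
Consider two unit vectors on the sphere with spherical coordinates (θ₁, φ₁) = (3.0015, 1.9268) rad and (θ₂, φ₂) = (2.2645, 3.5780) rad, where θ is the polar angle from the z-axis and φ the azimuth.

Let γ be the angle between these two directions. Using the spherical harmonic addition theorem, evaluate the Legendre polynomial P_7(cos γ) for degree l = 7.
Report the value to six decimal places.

Expand P_7 via completeness: Σ_{m} conj(Y_{7,m}) at Ω₁ times Y_{7,m} at Ω₂ —
  term(m=-7) = (0.000000, 0.000000)   from Y*(Ω₁)=(0.000000, 0.000000), Y(Ω₂)=(0.079139, 0.006882)
  term(m=-6) = (-0.000003, 0.000002)   from Y*(Ω₁)=(-0.000007, 0.000012), Y(Ω₂)=(0.214111, 0.123489)
  term(m=-5) = (-0.000038, -0.000090)   from Y*(Ω₁)=(-0.000224, -0.000048), Y(Ω₂)=(0.244147, 0.348400)
  term(m=-4) = (0.000970, -0.000323)   from Y*(Ω₁)=(-0.000394, -0.002664), Y(Ω₂)=(0.066025, 0.373793)
  term(m=-3) = (-0.000022, -0.000091)   from Y*(Ω₁)=(0.019997, -0.010997), Y(Ω₂)=(0.001067, -0.003986)
  term(m=-2) = (0.047765, -0.007748)   from Y*(Ω₁)=(0.102046, 0.088068), Y(Ω₂)=(0.230712, -0.275036)
  term(m=-1) = (0.006345, 0.078747)   from Y*(Ω₁)=(-0.173691, 0.467102), Y(Ω₂)=(0.143670, -0.067007)
  term(m=+0) = (0.257680, 0.000000)   from Y*(Ω₁)=(-0.812134, -0.000000), Y(Ω₂)=(-0.317287, 0.000000)
  term(m=+1) = (0.006345, -0.078747)   from Y*(Ω₁)=(0.173691, 0.467102), Y(Ω₂)=(-0.143670, -0.067007)
  term(m=+2) = (0.047765, 0.007748)   from Y*(Ω₁)=(0.102046, -0.088068), Y(Ω₂)=(0.230712, 0.275036)
  term(m=+3) = (-0.000022, 0.000091)   from Y*(Ω₁)=(-0.019997, -0.010997), Y(Ω₂)=(-0.001067, -0.003986)
  term(m=+4) = (0.000970, 0.000323)   from Y*(Ω₁)=(-0.000394, 0.002664), Y(Ω₂)=(0.066025, -0.373793)
  term(m=+5) = (-0.000038, 0.000090)   from Y*(Ω₁)=(0.000224, -0.000048), Y(Ω₂)=(-0.244147, 0.348400)
  term(m=+6) = (-0.000003, -0.000002)   from Y*(Ω₁)=(-0.000007, -0.000012), Y(Ω₂)=(0.214111, -0.123489)
  term(m=+7) = (0.000000, -0.000000)   from Y*(Ω₁)=(-0.000000, 0.000000), Y(Ω₂)=(-0.079139, 0.006882)
Σ over m = (0.367712, 0.000000); ×(4π/15) → (0.308054, 0.000000). Real part: 0.308054

0.308054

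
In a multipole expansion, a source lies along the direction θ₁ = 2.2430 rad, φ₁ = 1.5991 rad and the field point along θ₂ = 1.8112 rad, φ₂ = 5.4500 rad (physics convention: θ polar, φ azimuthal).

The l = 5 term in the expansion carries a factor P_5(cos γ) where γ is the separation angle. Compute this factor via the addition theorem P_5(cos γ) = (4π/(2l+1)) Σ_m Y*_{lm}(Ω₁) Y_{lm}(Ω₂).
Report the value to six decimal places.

Expand P_5 via completeness: Σ_{m} conj(Y_{5,m}) at Ω₁ times Y_{5,m} at Ω₂ —
  [-5]  conj(Y_{5,-5})(Ω₁) = -0.019200+0.134761i ; Y_{5,-5}(Ω₂) = -0.208451-0.342708i ; Δ = +0.050186-0.021511i
  [-4]  conj(Y_{5,-4})(Ω₁) = -0.340384-0.038702i ; Y_{5,-4}(Ω₂) = +0.305294+0.059078i ; Δ = -0.101631-0.031925i
  [-3]  conj(Y_{5,-3})(Ω₁) = +0.034995-0.411147i ; Y_{5,-3}(Ω₂) = +0.124329-0.092962i ; Δ = -0.033870-0.054371i
  [-2]  conj(Y_{5,-2})(Ω₁) = +0.105349+0.005970i ; Y_{5,-2}(Ω₂) = -0.030147+0.314465i ; Δ = -0.005053+0.032948i
  [-1]  conj(Y_{5,-1})(Ω₁) = +0.009015-0.318417i ; Y_{5,-1}(Ω₂) = +0.057288+0.063042i ; Δ = +0.020590-0.017673i
  [+0]  conj(Y_{5,0})(Ω₁) = +0.194510-0.000000i ; Y_{5,0}(Ω₂) = -0.312820+0.000000i ; Δ = -0.060846+0.000000i
  [+1]  conj(Y_{5,1})(Ω₁) = -0.009015-0.318417i ; Y_{5,1}(Ω₂) = -0.057288+0.063042i ; Δ = +0.020590+0.017673i
  [+2]  conj(Y_{5,2})(Ω₁) = +0.105349-0.005970i ; Y_{5,2}(Ω₂) = -0.030147-0.314465i ; Δ = -0.005053-0.032948i
  [+3]  conj(Y_{5,3})(Ω₁) = -0.034995-0.411147i ; Y_{5,3}(Ω₂) = -0.124329-0.092962i ; Δ = -0.033870+0.054371i
  [+4]  conj(Y_{5,4})(Ω₁) = -0.340384+0.038702i ; Y_{5,4}(Ω₂) = +0.305294-0.059078i ; Δ = -0.101631+0.031925i
  [+5]  conj(Y_{5,5})(Ω₁) = +0.019200+0.134761i ; Y_{5,5}(Ω₂) = +0.208451-0.342708i ; Δ = +0.050186+0.021511i
Total Σ_m = -0.200403+0.000000i. Multiply by 1.142397: -0.228939+0.000000i. P_5(cos γ) = -0.228939

-0.228939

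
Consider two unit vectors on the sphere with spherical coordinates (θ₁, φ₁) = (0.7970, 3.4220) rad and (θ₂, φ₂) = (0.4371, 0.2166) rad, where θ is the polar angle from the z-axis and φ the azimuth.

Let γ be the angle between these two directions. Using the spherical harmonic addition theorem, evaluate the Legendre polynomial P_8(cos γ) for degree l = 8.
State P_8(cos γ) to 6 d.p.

-0.271334

Addition theorem: P_8(cos γ) = (4π/17) Σ_m Y*_{lm}(Ω₁) Y_{lm}(Ω₂), m = −8…8:
  m=-8: -0.02199 + 0.02762j × -0.00009 - 0.00052j = 0.00002 + 0.00001j  (running Σ = 0.00002 + 0.00001j)
  m=-7: 0.05273 - 0.12753j × 0.00025 - 0.00454j = -0.00057 - 0.00027j  (running Σ = -0.00055 - 0.00026j)
  m=-6: -0.03553 + 0.31687j × 0.00656 - 0.02361j = 0.00725 + 0.00292j  (running Σ = 0.00670 + 0.00266j)
  m=-5: -0.07730 - 0.45369j × 0.04370 - 0.08237j = -0.04075 - 0.01346j  (running Σ = -0.03405 - 0.01080j)
  m=-4: 0.14634 + 0.30359j × 0.16496 - 0.19411j = 0.08307 + 0.02168j  (running Σ = 0.04902 + 0.01087j)
  m=-3: 0.05889 + 0.06587j × 0.37921 - 0.28816j = 0.04131 + 0.00801j  (running Σ = 0.09033 + 0.01888j)
  m=-2: -0.32611 - 0.20482j × 0.46283 - 0.21406j = -0.19478 - 0.02499j  (running Σ = -0.10445 - 0.00612j)
  m=-1: 0.09042 + 0.02604j × 0.05792 - 0.01275j = 0.00557 + 0.00036j  (running Σ = -0.09888 - 0.00576j)
  m=0: 0.35804 + 0.00000j × -0.47288 + 0.00000j = -0.16931 + 0.00000j  (running Σ = -0.26819 - 0.00576j)
  m=1: -0.09042 + 0.02604j × -0.05792 - 0.01275j = 0.00557 - 0.00036j  (running Σ = -0.26262 - 0.00612j)
  m=2: -0.32611 + 0.20482j × 0.46283 + 0.21406j = -0.19478 + 0.02499j  (running Σ = -0.45740 + 0.01888j)
  m=3: -0.05889 + 0.06587j × -0.37921 - 0.28816j = 0.04131 - 0.00801j  (running Σ = -0.41608 + 0.01087j)
  m=4: 0.14634 - 0.30359j × 0.16496 + 0.19411j = 0.08307 - 0.02168j  (running Σ = -0.33301 - 0.01080j)
  m=5: 0.07730 - 0.45369j × -0.04370 - 0.08237j = -0.04075 + 0.01346j  (running Σ = -0.37376 + 0.00266j)
  m=6: -0.03553 - 0.31687j × 0.00656 + 0.02361j = 0.00725 - 0.00292j  (running Σ = -0.36652 - 0.00026j)
  m=7: -0.05273 - 0.12753j × -0.00025 - 0.00454j = -0.00057 + 0.00027j  (running Σ = -0.36708 + 0.00001j)
  m=8: -0.02199 - 0.02762j × -0.00009 + 0.00052j = 0.00002 - 0.00001j  (running Σ = -0.36706 + 0.00000j)
Total Σ_m = -0.36706 + 0.00000j. Multiply by 0.739198: -0.27133 + 0.00000j. P_8(cos γ) = -0.271334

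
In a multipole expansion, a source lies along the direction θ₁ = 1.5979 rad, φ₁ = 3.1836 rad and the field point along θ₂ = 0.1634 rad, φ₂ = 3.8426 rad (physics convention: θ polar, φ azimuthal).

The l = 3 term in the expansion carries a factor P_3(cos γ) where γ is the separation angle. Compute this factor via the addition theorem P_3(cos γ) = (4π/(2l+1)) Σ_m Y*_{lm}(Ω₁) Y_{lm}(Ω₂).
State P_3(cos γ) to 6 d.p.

-0.150097

Term-by-term m-sum for l=3 (normalisation 4π/7 = 1.795196):
  term(m=-3) = -0.00030 - 0.00069j   from Y*(Ω₁)=-0.41346 - 0.05238j, Y(Ω₂)=0.00091 + 0.00155j
  term(m=-2) = -0.00018 + 0.00072j   from Y*(Ω₁)=-0.02758 - 0.00232j, Y(Ω₂)=0.00448 - 0.02631j
  term(m=-1) = -0.05174 + 0.04008j   from Y*(Ω₁)=0.32159 + 0.01352j, Y(Ω₂)=-0.15539 + 0.13115j
  term(m=+0) = 0.02084 + 0.00000j   from Y*(Ω₁)=0.03030 + 0.00000j, Y(Ω₂)=0.68769 + 0.00000j
  term(m=+1) = -0.05174 - 0.04008j   from Y*(Ω₁)=-0.32159 + 0.01352j, Y(Ω₂)=0.15539 + 0.13115j
  term(m=+2) = -0.00018 - 0.00072j   from Y*(Ω₁)=-0.02758 + 0.00232j, Y(Ω₂)=0.00448 + 0.02631j
  term(m=+3) = -0.00030 + 0.00069j   from Y*(Ω₁)=0.41346 - 0.05238j, Y(Ω₂)=-0.00091 + 0.00155j
Accumulated sum -0.08361 + 0.00000j; after 4π/(2l+1) scaling, -0.15010 + 0.00000j ⇒ P_3 = -0.150097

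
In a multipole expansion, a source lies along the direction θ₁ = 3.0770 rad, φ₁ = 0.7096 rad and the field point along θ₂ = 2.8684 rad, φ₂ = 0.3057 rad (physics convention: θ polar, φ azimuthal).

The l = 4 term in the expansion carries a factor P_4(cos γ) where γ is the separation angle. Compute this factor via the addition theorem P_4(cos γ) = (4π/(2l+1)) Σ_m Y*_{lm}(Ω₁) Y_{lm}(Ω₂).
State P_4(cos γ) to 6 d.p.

Summing Y*_{l m}(θ₁,φ₁)·Y_{l m}(θ₂,φ₂) over m ∈ [−4, 4]; prefactor 4π/(2·4+1) = 1.396263:
  [-4]  conj(Y_{4,-4})(Ω₁) = -0.00001 + 0.00000j ; Y_{4,-4}(Ω₂) = 0.00080 - 0.00220j ; Δ = -0.00000 + 0.00000j
  [-3]  conj(Y_{4,-3})(Ω₁) = 0.00018 - 0.00028j ; Y_{4,-3}(Ω₂) = -0.01440 + 0.01879j ; Δ = 0.00000 + 0.00001j
  [-2]  conj(Y_{4,-2})(Ω₁) = 0.00126 + 0.00823j ; Y_{4,-2}(Ω₂) = 0.10948 - 0.07675j ; Δ = 0.00077 + 0.00080j
  [-1]  conj(Y_{4,-1})(Ω₁) = -0.09180 - 0.07884j ; Y_{4,-1}(Ω₂) = -0.40911 + 0.12911j ; Δ = 0.04773 + 0.02040j
  [+0]  conj(Y_{4,0})(Ω₁) = 0.82872 + 0.00000j ; Y_{4,0}(Ω₂) = 0.55787 + 0.00000j ; Δ = 0.46232 + 0.00000j
  [+1]  conj(Y_{4,1})(Ω₁) = 0.09180 - 0.07884j ; Y_{4,1}(Ω₂) = 0.40911 + 0.12911j ; Δ = 0.04773 - 0.02040j
  [+2]  conj(Y_{4,2})(Ω₁) = 0.00126 - 0.00823j ; Y_{4,2}(Ω₂) = 0.10948 + 0.07675j ; Δ = 0.00077 - 0.00080j
  [+3]  conj(Y_{4,3})(Ω₁) = -0.00018 - 0.00028j ; Y_{4,3}(Ω₂) = 0.01440 + 0.01879j ; Δ = 0.00000 - 0.00001j
  [+4]  conj(Y_{4,4})(Ω₁) = -0.00001 - 0.00000j ; Y_{4,4}(Ω₂) = 0.00080 + 0.00220j ; Δ = -0.00000 - 0.00000j
Accumulated sum 0.55933 - 0.00000j; after 4π/(2l+1) scaling, 0.78098 - 0.00000j ⇒ P_4 = 0.780976

0.780976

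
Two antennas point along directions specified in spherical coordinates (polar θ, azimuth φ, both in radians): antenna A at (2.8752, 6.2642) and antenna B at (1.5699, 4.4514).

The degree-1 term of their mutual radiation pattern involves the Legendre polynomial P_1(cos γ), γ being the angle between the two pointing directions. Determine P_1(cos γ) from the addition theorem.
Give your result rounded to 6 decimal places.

-0.063953

Addition theorem: P_1(cos γ) = (4π/3) Σ_m Y*_{lm}(Ω₁) Y_{lm}(Ω₂), m = −1…1:
  m=-1: Y*=(0.090936, -0.001727)  Y=(-0.089150, 0.333794)  product (-0.007531, 0.030508)
  m=+0: Y*=(-0.471368, -0.000000)  Y=(0.000438, 0.000000)  product (-0.000206, -0.000000)
  m=+1: Y*=(-0.090936, -0.001727)  Y=(0.089150, 0.333794)  product (-0.007531, -0.030508)
Accumulated sum (-0.015268, 0.000000); after 4π/(2l+1) scaling, (-0.063953, 0.000000) ⇒ P_1 = -0.063953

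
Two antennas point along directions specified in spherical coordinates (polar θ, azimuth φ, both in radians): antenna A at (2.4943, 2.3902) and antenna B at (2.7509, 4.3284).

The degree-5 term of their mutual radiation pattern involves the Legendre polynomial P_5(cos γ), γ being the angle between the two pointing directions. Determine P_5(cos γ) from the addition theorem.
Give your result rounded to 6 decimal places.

-0.281561

Summing Y*_{l m}(θ₁,φ₁)·Y_{l m}(θ₂,φ₂) over m ∈ [−5, 5]; prefactor 4π/(2·5+1) = 1.142397:
  term(m=-5) = -0.000133+0.000036i   from Y*(Ω₁)=+0.030222-0.021365i, Y(Ω₂)=-0.003494-0.001272i
  term(m=-4) = +0.000446-0.004397i   from Y*(Ω₁)=+0.153396+0.020995i, Y(Ω₂)=-0.000994-0.028528i
  term(m=-3) = +0.040928+0.020717i   from Y*(Ω₁)=+0.226434+0.278082i, Y(Ω₂)=+0.116861-0.052023i
  term(m=-2) = -0.117937+0.106569i   from Y*(Ω₁)=-0.030372+0.445891i, Y(Ω₂)=+0.255832+0.247071i
  term(m=-1) = -0.022054-0.057302i   from Y*(Ω₁)=-0.083967+0.078442i, Y(Ω₂)=-0.200177+0.495431i
  term(m=+0) = -0.048965+0.000000i   from Y*(Ω₁)=+0.376265-0.000000i, Y(Ω₂)=-0.130135+0.000000i
  term(m=+1) = -0.022054+0.057302i   from Y*(Ω₁)=+0.083967+0.078442i, Y(Ω₂)=+0.200177+0.495431i
  term(m=+2) = -0.117937-0.106569i   from Y*(Ω₁)=-0.030372-0.445891i, Y(Ω₂)=+0.255832-0.247071i
  term(m=+3) = +0.040928-0.020717i   from Y*(Ω₁)=-0.226434+0.278082i, Y(Ω₂)=-0.116861-0.052023i
  term(m=+4) = +0.000446+0.004397i   from Y*(Ω₁)=+0.153396-0.020995i, Y(Ω₂)=-0.000994+0.028528i
  term(m=+5) = -0.000133-0.000036i   from Y*(Ω₁)=-0.030222-0.021365i, Y(Ω₂)=+0.003494-0.001272i
Total Σ_m = -0.246465-0.000000i. Multiply by 1.142397: -0.281561-0.000000i. P_5(cos γ) = -0.281561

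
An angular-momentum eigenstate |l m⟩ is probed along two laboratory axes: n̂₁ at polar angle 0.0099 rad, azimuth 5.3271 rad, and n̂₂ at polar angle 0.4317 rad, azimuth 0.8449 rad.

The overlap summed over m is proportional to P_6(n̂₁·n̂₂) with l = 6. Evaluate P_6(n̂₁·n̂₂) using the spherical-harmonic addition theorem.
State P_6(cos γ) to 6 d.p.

-0.197951

Summing Y*_{l m}(θ₁,φ₁)·Y_{l m}(θ₂,φ₂) over m ∈ [−6, 6]; prefactor 4π/(2·6+1) = 0.966644:
  term(m=-6) = (-0.000000, 0.000000)   from Y*(Ω₁)=(0.000000, 0.000000), Y(Ω₂)=(0.000906, 0.002429)
  term(m=-5) = (-0.000000, -0.000000)   from Y*(Ω₁)=(0.000000, 0.000000), Y(Ω₂)=(-0.009137, 0.017218)
  term(m=-4) = (0.000000, -0.000000)   from Y*(Ω₁)=(-0.000000, 0.000000), Y(Ω₂)=(-0.085805, 0.020817)
  term(m=-3) = (0.000001, 0.000001)   from Y*(Ω₁)=(-0.000005, -0.000001), Y(Ω₂)=(-0.216237, -0.150134)
  term(m=-2) = (-0.000225, 0.000111)   from Y*(Ω₁)=(-0.000171, -0.000481), Y(Ω₂)=(-0.058273, -0.487357)
  term(m=-1) = (-0.003156, -0.013466)   from Y*(Ω₁)=(0.018808, -0.026642), Y(Ω₂)=(0.281526, -0.317192)
  term(m=+0) = (-0.198023, 0.000000)   from Y*(Ω₁)=(1.016061, -0.000000), Y(Ω₂)=(-0.194893, 0.000000)
  term(m=+1) = (-0.003156, 0.013466)   from Y*(Ω₁)=(-0.018808, -0.026642), Y(Ω₂)=(-0.281526, -0.317192)
  term(m=+2) = (-0.000225, -0.000111)   from Y*(Ω₁)=(-0.000171, 0.000481), Y(Ω₂)=(-0.058273, 0.487357)
  term(m=+3) = (0.000001, -0.000001)   from Y*(Ω₁)=(0.000005, -0.000001), Y(Ω₂)=(0.216237, -0.150134)
  term(m=+4) = (0.000000, 0.000000)   from Y*(Ω₁)=(-0.000000, -0.000000), Y(Ω₂)=(-0.085805, -0.020817)
  term(m=+5) = (-0.000000, 0.000000)   from Y*(Ω₁)=(-0.000000, 0.000000), Y(Ω₂)=(0.009137, 0.017218)
  term(m=+6) = (-0.000000, -0.000000)   from Y*(Ω₁)=(0.000000, -0.000000), Y(Ω₂)=(0.000906, -0.002429)
Σ over m = (-0.204781, 0.000000); ×(4π/13) → (-0.197951, 0.000000). Real part: -0.197951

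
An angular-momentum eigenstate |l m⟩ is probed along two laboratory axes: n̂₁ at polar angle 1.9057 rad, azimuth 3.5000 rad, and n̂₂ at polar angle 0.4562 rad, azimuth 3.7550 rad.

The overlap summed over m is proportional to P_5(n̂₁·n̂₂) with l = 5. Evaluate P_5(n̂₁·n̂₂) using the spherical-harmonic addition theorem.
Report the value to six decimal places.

Summing Y*_{l m}(θ₁,φ₁)·Y_{l m}(θ₂,φ₂) over m ∈ [−5, 5]; prefactor 4π/(2·5+1) = 1.142397:
  term(m=-5) = +0.000783-0.002569i   from Y*(Ω₁)=+0.076530-0.340253i, Y(Ω₂)=+0.007680+0.000574i
  term(m=-4) = -0.009969+0.016231i   from Y*(Ω₁)=-0.052481-0.380203i, Y(Ω₂)=-0.038340-0.031512i
  term(m=-3) = -0.001078+0.001035i   from Y*(Ω₁)=+0.003844+0.007111i, Y(Ω₂)=+0.049232+0.178285i
  term(m=-2) = +0.122700-0.068633i   from Y*(Ω₁)=+0.253185+0.220637i, Y(Ω₂)=+0.141180-0.394111i
  term(m=-1) = -0.037063+0.009661i   from Y*(Ω₁)=+0.075727+0.028366i, Y(Ω₂)=-0.387293+0.272655i
  term(m=+0) = +0.016338+0.000000i   from Y*(Ω₁)=-0.314169-0.000000i, Y(Ω₂)=-0.052003+0.000000i
  term(m=+1) = -0.037063-0.009661i   from Y*(Ω₁)=-0.075727+0.028366i, Y(Ω₂)=+0.387293+0.272655i
  term(m=+2) = +0.122700+0.068633i   from Y*(Ω₁)=+0.253185-0.220637i, Y(Ω₂)=+0.141180+0.394111i
  term(m=+3) = -0.001078-0.001035i   from Y*(Ω₁)=-0.003844+0.007111i, Y(Ω₂)=-0.049232+0.178285i
  term(m=+4) = -0.009969-0.016231i   from Y*(Ω₁)=-0.052481+0.380203i, Y(Ω₂)=-0.038340+0.031512i
  term(m=+5) = +0.000783+0.002569i   from Y*(Ω₁)=-0.076530-0.340253i, Y(Ω₂)=-0.007680+0.000574i
Total Σ_m = +0.167084-0.000000i. Multiply by 1.142397: +0.190876-0.000000i. P_5(cos γ) = 0.190876

0.190876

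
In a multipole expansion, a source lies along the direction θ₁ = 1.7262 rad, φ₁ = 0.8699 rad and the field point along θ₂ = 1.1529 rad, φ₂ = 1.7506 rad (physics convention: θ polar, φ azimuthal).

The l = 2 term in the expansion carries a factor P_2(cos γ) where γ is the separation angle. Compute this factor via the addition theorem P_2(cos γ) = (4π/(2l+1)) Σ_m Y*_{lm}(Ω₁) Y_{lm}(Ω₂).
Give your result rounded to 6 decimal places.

Addition theorem: P_2(cos γ) = (4π/5) Σ_m Y*_{lm}(Ω₁) Y_{lm}(Ω₂), m = −2…2:
  term(m=-2) = -0.02305 - 0.11944j   from Y*(Ω₁)=-0.06341 + 0.37165j, Y(Ω₂)=-0.30201 + 0.11354j
  term(m=-1) = -0.02155 + 0.02611j   from Y*(Ω₁)=-0.07618 - 0.09029j, Y(Ω₂)=-0.05125 - 0.28193j
  term(m=+0) = 0.04670 + 0.00000j   from Y*(Ω₁)=-0.29272 + 0.00000j, Y(Ω₂)=-0.15955 + 0.00000j
  term(m=+1) = -0.02155 - 0.02611j   from Y*(Ω₁)=0.07618 - 0.09029j, Y(Ω₂)=0.05125 - 0.28193j
  term(m=+2) = -0.02305 + 0.11944j   from Y*(Ω₁)=-0.06341 - 0.37165j, Y(Ω₂)=-0.30201 - 0.11354j
Σ over m = -0.04249 + 0.00000j; ×(4π/5) → -0.10678 + 0.00000j. Real part: -0.106783

-0.106783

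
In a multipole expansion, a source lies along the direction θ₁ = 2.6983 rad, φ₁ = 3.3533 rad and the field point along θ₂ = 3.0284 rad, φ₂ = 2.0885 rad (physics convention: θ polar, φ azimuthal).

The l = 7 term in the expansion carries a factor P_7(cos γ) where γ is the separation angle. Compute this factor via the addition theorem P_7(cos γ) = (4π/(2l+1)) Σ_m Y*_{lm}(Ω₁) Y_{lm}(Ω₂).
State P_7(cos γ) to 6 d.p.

Summing Y*_{l m}(θ₁,φ₁)·Y_{l m}(θ₂,φ₂) over m ∈ [−7, 7]; prefactor 4π/(2·7+1) = 0.837758:
  m=-7: (-0.000118, -0.001330) × (-0.000000, -0.000000) = (-0.000000, 0.000000)  (running Σ = (-0.000000, 0.000000))
  m=-6: (-0.003115, -0.010052) × (-0.000004, -0.000000) = (0.000000, 0.000000)  (running Σ = (0.000000, 0.000000))
  m=-5: (-0.025085, -0.044610) × (-0.000042, 0.000068) = (0.000004, 0.000000)  (running Σ = (0.000004, 0.000000))
  m=-4: (-0.113069, -0.127890) × (0.000560, 0.001024) = (0.000068, -0.000187)  (running Σ = (0.000072, -0.000187))
  m=-3: (-0.311784, -0.229782) × (0.012308, 0.000218) = (-0.003788, -0.002896)  (running Σ = (-0.003716, -0.003083))
  m=-2: (-0.485040, -0.218595) × (0.046320, -0.078088) = (-0.039537, 0.027750)  (running Σ = (-0.043252, 0.024667))
  m=-1: (-0.231936, -0.049850) × (-0.209286, -0.367481) = (0.030222, 0.095665)  (running Σ = (-0.013030, 0.120332))
  m=0: (0.388902, -0.000000) × (-0.905088, 0.000000) = (-0.351991, 0.000000)  (running Σ = (-0.365021, 0.120332))
  m=1: (0.231936, -0.049850) × (0.209286, -0.367481) = (0.030222, -0.095665)  (running Σ = (-0.334798, 0.024667))
  m=2: (-0.485040, 0.218595) × (0.046320, 0.078088) = (-0.039537, -0.027750)  (running Σ = (-0.374335, -0.003083))
  m=3: (0.311784, -0.229782) × (-0.012308, 0.000218) = (-0.003788, 0.002896)  (running Σ = (-0.378123, -0.000187))
  m=4: (-0.113069, 0.127890) × (0.000560, -0.001024) = (0.000068, 0.000187)  (running Σ = (-0.378055, 0.000000))
  m=5: (0.025085, -0.044610) × (0.000042, 0.000068) = (0.000004, -0.000000)  (running Σ = (-0.378051, 0.000000))
  m=6: (-0.003115, 0.010052) × (-0.000004, 0.000000) = (0.000000, -0.000000)  (running Σ = (-0.378051, 0.000000))
  m=7: (0.000118, -0.001330) × (0.000000, -0.000000) = (-0.000000, -0.000000)  (running Σ = (-0.378051, -0.000000))
Total Σ_m = (-0.378051, -0.000000). Multiply by 0.837758: (-0.316715, -0.000000). P_7(cos γ) = -0.316715

-0.316715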